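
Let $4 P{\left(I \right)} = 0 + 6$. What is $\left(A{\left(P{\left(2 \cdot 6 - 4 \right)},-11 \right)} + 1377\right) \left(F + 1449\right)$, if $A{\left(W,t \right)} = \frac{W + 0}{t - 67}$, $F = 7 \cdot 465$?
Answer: $\frac{84205128}{13} \approx 6.4773 \cdot 10^{6}$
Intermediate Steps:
$F = 3255$
$P{\left(I \right)} = \frac{3}{2}$ ($P{\left(I \right)} = \frac{0 + 6}{4} = \frac{1}{4} \cdot 6 = \frac{3}{2}$)
$A{\left(W,t \right)} = \frac{W}{-67 + t}$
$\left(A{\left(P{\left(2 \cdot 6 - 4 \right)},-11 \right)} + 1377\right) \left(F + 1449\right) = \left(\frac{3}{2 \left(-67 - 11\right)} + 1377\right) \left(3255 + 1449\right) = \left(\frac{3}{2 \left(-78\right)} + 1377\right) 4704 = \left(\frac{3}{2} \left(- \frac{1}{78}\right) + 1377\right) 4704 = \left(- \frac{1}{52} + 1377\right) 4704 = \frac{71603}{52} \cdot 4704 = \frac{84205128}{13}$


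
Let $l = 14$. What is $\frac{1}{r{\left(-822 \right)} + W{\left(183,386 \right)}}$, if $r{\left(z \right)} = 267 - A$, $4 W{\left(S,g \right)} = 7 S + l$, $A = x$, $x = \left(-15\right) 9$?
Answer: $\frac{4}{2903} \approx 0.0013779$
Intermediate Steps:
$x = -135$
$A = -135$
$W{\left(S,g \right)} = \frac{7}{2} + \frac{7 S}{4}$ ($W{\left(S,g \right)} = \frac{7 S + 14}{4} = \frac{14 + 7 S}{4} = \frac{7}{2} + \frac{7 S}{4}$)
$r{\left(z \right)} = 402$ ($r{\left(z \right)} = 267 - -135 = 267 + 135 = 402$)
$\frac{1}{r{\left(-822 \right)} + W{\left(183,386 \right)}} = \frac{1}{402 + \left(\frac{7}{2} + \frac{7}{4} \cdot 183\right)} = \frac{1}{402 + \left(\frac{7}{2} + \frac{1281}{4}\right)} = \frac{1}{402 + \frac{1295}{4}} = \frac{1}{\frac{2903}{4}} = \frac{4}{2903}$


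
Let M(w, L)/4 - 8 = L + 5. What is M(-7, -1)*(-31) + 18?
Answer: -1470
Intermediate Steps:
M(w, L) = 52 + 4*L (M(w, L) = 32 + 4*(L + 5) = 32 + 4*(5 + L) = 32 + (20 + 4*L) = 52 + 4*L)
M(-7, -1)*(-31) + 18 = (52 + 4*(-1))*(-31) + 18 = (52 - 4)*(-31) + 18 = 48*(-31) + 18 = -1488 + 18 = -1470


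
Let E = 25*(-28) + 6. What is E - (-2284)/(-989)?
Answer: -688650/989 ≈ -696.31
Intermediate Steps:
E = -694 (E = -700 + 6 = -694)
E - (-2284)/(-989) = -694 - (-2284)/(-989) = -694 - (-2284)*(-1)/989 = -694 - 1*2284/989 = -694 - 2284/989 = -688650/989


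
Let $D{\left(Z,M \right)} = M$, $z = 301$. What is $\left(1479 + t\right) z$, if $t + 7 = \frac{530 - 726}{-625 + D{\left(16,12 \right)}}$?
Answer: $\frac{271662132}{613} \approx 4.4317 \cdot 10^{5}$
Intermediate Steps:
$t = - \frac{4095}{613}$ ($t = -7 + \frac{530 - 726}{-625 + 12} = -7 - \frac{196}{-613} = -7 - - \frac{196}{613} = -7 + \frac{196}{613} = - \frac{4095}{613} \approx -6.6803$)
$\left(1479 + t\right) z = \left(1479 - \frac{4095}{613}\right) 301 = \frac{902532}{613} \cdot 301 = \frac{271662132}{613}$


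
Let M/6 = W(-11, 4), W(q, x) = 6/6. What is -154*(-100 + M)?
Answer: 14476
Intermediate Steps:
W(q, x) = 1 (W(q, x) = 6*(1/6) = 1)
M = 6 (M = 6*1 = 6)
-154*(-100 + M) = -154*(-100 + 6) = -154*(-94) = 14476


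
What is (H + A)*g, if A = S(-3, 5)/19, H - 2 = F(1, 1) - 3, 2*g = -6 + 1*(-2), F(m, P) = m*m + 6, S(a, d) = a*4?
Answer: -408/19 ≈ -21.474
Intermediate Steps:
S(a, d) = 4*a
F(m, P) = 6 + m² (F(m, P) = m² + 6 = 6 + m²)
g = -4 (g = (-6 + 1*(-2))/2 = (-6 - 2)/2 = (½)*(-8) = -4)
H = 6 (H = 2 + ((6 + 1²) - 3) = 2 + ((6 + 1) - 3) = 2 + (7 - 3) = 2 + 4 = 6)
A = -12/19 (A = (4*(-3))/19 = -12*1/19 = -12/19 ≈ -0.63158)
(H + A)*g = (6 - 12/19)*(-4) = (102/19)*(-4) = -408/19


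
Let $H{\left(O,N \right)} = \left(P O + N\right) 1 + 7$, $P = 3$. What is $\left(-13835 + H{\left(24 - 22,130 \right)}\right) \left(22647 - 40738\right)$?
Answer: $247701972$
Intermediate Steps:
$H{\left(O,N \right)} = 7 + N + 3 O$ ($H{\left(O,N \right)} = \left(3 O + N\right) 1 + 7 = \left(N + 3 O\right) 1 + 7 = \left(N + 3 O\right) + 7 = 7 + N + 3 O$)
$\left(-13835 + H{\left(24 - 22,130 \right)}\right) \left(22647 - 40738\right) = \left(-13835 + \left(7 + 130 + 3 \left(24 - 22\right)\right)\right) \left(22647 - 40738\right) = \left(-13835 + \left(7 + 130 + 3 \cdot 2\right)\right) \left(-18091\right) = \left(-13835 + \left(7 + 130 + 6\right)\right) \left(-18091\right) = \left(-13835 + 143\right) \left(-18091\right) = \left(-13692\right) \left(-18091\right) = 247701972$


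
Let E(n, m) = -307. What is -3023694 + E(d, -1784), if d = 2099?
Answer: -3024001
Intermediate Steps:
-3023694 + E(d, -1784) = -3023694 - 307 = -3024001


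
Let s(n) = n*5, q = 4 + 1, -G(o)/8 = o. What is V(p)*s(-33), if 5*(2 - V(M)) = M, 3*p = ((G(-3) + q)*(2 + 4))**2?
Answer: 332706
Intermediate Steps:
G(o) = -8*o
q = 5
s(n) = 5*n
p = 10092 (p = ((-8*(-3) + 5)*(2 + 4))**2/3 = ((24 + 5)*6)**2/3 = (29*6)**2/3 = (1/3)*174**2 = (1/3)*30276 = 10092)
V(M) = 2 - M/5
V(p)*s(-33) = (2 - 1/5*10092)*(5*(-33)) = (2 - 10092/5)*(-165) = -10082/5*(-165) = 332706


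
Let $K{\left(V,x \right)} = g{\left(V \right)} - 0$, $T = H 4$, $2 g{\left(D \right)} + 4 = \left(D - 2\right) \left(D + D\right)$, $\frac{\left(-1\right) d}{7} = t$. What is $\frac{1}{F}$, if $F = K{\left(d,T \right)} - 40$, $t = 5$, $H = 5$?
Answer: $\frac{1}{1253} \approx 0.00079808$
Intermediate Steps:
$d = -35$ ($d = \left(-7\right) 5 = -35$)
$g{\left(D \right)} = -2 + D \left(-2 + D\right)$ ($g{\left(D \right)} = -2 + \frac{\left(D - 2\right) \left(D + D\right)}{2} = -2 + \frac{\left(-2 + D\right) 2 D}{2} = -2 + \frac{2 D \left(-2 + D\right)}{2} = -2 + D \left(-2 + D\right)$)
$T = 20$ ($T = 5 \cdot 4 = 20$)
$K{\left(V,x \right)} = -2 + V^{2} - 2 V$ ($K{\left(V,x \right)} = \left(-2 + V^{2} - 2 V\right) - 0 = \left(-2 + V^{2} - 2 V\right) + 0 = -2 + V^{2} - 2 V$)
$F = 1253$ ($F = \left(-2 + \left(-35\right)^{2} - -70\right) - 40 = \left(-2 + 1225 + 70\right) - 40 = 1293 - 40 = 1253$)
$\frac{1}{F} = \frac{1}{1253}$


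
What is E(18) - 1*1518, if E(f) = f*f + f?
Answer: -1176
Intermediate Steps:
E(f) = f + f**2 (E(f) = f**2 + f = f + f**2)
E(18) - 1*1518 = 18*(1 + 18) - 1*1518 = 18*19 - 1518 = 342 - 1518 = -1176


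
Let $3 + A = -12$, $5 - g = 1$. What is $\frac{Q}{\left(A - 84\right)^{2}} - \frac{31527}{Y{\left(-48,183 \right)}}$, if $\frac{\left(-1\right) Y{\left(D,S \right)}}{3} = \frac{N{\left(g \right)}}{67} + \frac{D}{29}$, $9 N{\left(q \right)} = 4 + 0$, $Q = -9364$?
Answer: $- \frac{1801408369675}{282543228} \approx -6375.7$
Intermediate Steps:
$g = 4$ ($g = 5 - 1 = 4$)
$N{\left(q \right)} = \frac{4}{9}$ ($N{\left(q \right)} = \frac{4 + 0}{9} = \frac{1}{9} \cdot 4 = \frac{4}{9}$)
$A = -15$ ($A = -3 - 12 = -15$)
$Y{\left(D,S \right)} = - \frac{4}{201} - \frac{3 D}{29}$ ($Y{\left(D,S \right)} = - 3 \left(\frac{4}{9 \cdot 67} + \frac{D}{29}\right) = - 3 \left(\frac{4}{9} \cdot \frac{1}{67} + D \frac{1}{29}\right) = - 3 \left(\frac{4}{603} + \frac{D}{29}\right) = - \frac{4}{201} - \frac{3 D}{29}$)
$\frac{Q}{\left(A - 84\right)^{2}} - \frac{31527}{Y{\left(-48,183 \right)}} = - \frac{9364}{\left(-15 - 84\right)^{2}} - \frac{31527}{- \frac{4}{201} - - \frac{144}{29}} = - \frac{9364}{\left(-99\right)^{2}} - \frac{31527}{- \frac{4}{201} + \frac{144}{29}} = - \frac{9364}{9801} - \frac{31527}{\frac{28828}{5829}} = \left(-9364\right) \frac{1}{9801} - \frac{183770883}{28828} = - \frac{9364}{9801} - \frac{183770883}{28828} = - \frac{1801408369675}{282543228}$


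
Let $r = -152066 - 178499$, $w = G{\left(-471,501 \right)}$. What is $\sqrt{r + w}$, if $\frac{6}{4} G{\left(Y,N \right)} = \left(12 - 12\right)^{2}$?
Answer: $i \sqrt{330565} \approx 574.95 i$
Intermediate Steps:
$G{\left(Y,N \right)} = 0$ ($G{\left(Y,N \right)} = \frac{2 \left(12 - 12\right)^{2}}{3} = \frac{2 \cdot 0^{2}}{3} = \frac{2}{3} \cdot 0 = 0$)
$w = 0$
$r = -330565$
$\sqrt{r + w} = \sqrt{-330565 + 0} = \sqrt{-330565} = i \sqrt{330565}$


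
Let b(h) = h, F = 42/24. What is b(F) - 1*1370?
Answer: -5473/4 ≈ -1368.3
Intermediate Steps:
F = 7/4 (F = 42*(1/24) = 7/4 ≈ 1.7500)
b(F) - 1*1370 = 7/4 - 1*1370 = 7/4 - 1370 = -5473/4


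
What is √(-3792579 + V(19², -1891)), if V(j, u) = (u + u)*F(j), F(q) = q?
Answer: I*√5157881 ≈ 2271.1*I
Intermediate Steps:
V(j, u) = 2*j*u (V(j, u) = (u + u)*j = (2*u)*j = 2*j*u)
√(-3792579 + V(19², -1891)) = √(-3792579 + 2*19²*(-1891)) = √(-3792579 + 2*361*(-1891)) = √(-3792579 - 1365302) = √(-5157881) = I*√5157881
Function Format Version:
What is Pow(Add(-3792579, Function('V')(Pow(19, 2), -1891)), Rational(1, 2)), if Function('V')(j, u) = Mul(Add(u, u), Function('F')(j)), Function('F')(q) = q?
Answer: Mul(I, Pow(5157881, Rational(1, 2))) ≈ Mul(2271.1, I)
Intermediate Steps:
Function('V')(j, u) = Mul(2, j, u) (Function('V')(j, u) = Mul(Add(u, u), j) = Mul(Mul(2, u), j) = Mul(2, j, u))
Pow(Add(-3792579, Function('V')(Pow(19, 2), -1891)), Rational(1, 2)) = Pow(Add(-3792579, Mul(2, Pow(19, 2), -1891)), Rational(1, 2)) = Pow(Add(-3792579, Mul(2, 361, -1891)), Rational(1, 2)) = Pow(Add(-3792579, -1365302), Rational(1, 2)) = Pow(-5157881, Rational(1, 2)) = Mul(I, Pow(5157881, Rational(1, 2)))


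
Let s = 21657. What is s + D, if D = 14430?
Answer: 36087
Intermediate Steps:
s + D = 21657 + 14430 = 36087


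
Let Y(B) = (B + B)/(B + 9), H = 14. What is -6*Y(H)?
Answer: -168/23 ≈ -7.3043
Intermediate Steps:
Y(B) = 2*B/(9 + B) (Y(B) = (2*B)/(9 + B) = 2*B/(9 + B))
-6*Y(H) = -12*14/(9 + 14) = -12*14/23 = -6*28/23 = -168/23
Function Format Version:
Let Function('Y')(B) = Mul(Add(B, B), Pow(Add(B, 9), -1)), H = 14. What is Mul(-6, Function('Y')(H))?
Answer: Rational(-168, 23) ≈ -7.3043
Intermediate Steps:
Function('Y')(B) = Mul(2, B, Pow(Add(9, B), -1)) (Function('Y')(B) = Mul(Mul(2, B), Pow(Add(9, B), -1)) = Mul(2, B, Pow(Add(9, B), -1)))
Mul(-6, Function('Y')(H)) = Mul(-6, Mul(2, 14, Pow(Add(9, 14), -1))) = Mul(-6, Mul(2, 14, Pow(23, -1))) = Mul(-6, Mul(2, 14, Rational(1, 23))) = Mul(-6, Rational(28, 23)) = Rational(-168, 23)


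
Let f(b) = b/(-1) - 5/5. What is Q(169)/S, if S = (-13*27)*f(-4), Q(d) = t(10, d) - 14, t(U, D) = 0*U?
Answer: 14/1053 ≈ 0.013295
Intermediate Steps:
t(U, D) = 0
f(b) = -1 - b (f(b) = b*(-1) - 5*1/5 = -b - 1 = -1 - b)
Q(d) = -14 (Q(d) = 0 - 14 = -14)
S = -1053 (S = (-13*27)*(-1 - 1*(-4)) = -351*(-1 + 4) = -351*3 = -1053)
Q(169)/S = -14/(-1053) = -14*(-1/1053) = 14/1053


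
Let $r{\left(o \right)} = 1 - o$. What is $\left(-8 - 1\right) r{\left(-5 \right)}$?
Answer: $-54$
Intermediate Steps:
$\left(-8 - 1\right) r{\left(-5 \right)} = \left(-8 - 1\right) \left(1 - -5\right) = - 9 \left(1 + 5\right) = \left(-9\right) 6 = -54$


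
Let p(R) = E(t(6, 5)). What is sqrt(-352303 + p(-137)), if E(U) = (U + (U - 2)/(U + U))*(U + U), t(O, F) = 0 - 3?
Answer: I*sqrt(352290) ≈ 593.54*I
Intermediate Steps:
t(O, F) = -3
E(U) = 2*U*(U + (-2 + U)/(2*U)) (E(U) = (U + (-2 + U)/((2*U)))*(2*U) = (U + (-2 + U)*(1/(2*U)))*(2*U) = (U + (-2 + U)/(2*U))*(2*U) = 2*U*(U + (-2 + U)/(2*U)))
p(R) = 13 (p(R) = -2 - 3 + 2*(-3)**2 = -2 - 3 + 2*9 = -2 - 3 + 18 = 13)
sqrt(-352303 + p(-137)) = sqrt(-352303 + 13) = sqrt(-352290) = I*sqrt(352290)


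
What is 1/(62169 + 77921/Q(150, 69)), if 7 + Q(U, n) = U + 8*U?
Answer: 1343/83570888 ≈ 1.6070e-5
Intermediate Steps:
Q(U, n) = -7 + 9*U (Q(U, n) = -7 + (U + 8*U) = -7 + 9*U)
1/(62169 + 77921/Q(150, 69)) = 1/(62169 + 77921/(-7 + 9*150)) = 1/(62169 + 77921/(-7 + 1350)) = 1/(62169 + 77921/1343) = 1/(83570888/1343) = 1343/83570888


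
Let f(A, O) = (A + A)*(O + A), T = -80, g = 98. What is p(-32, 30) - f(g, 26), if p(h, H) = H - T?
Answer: -24194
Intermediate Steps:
p(h, H) = 80 + H (p(h, H) = H - 1*(-80) = H + 80 = 80 + H)
f(A, O) = 2*A*(A + O) (f(A, O) = (2*A)*(A + O) = 2*A*(A + O))
p(-32, 30) - f(g, 26) = (80 + 30) - 2*98*(98 + 26) = 110 - 2*98*124 = 110 - 1*24304 = 110 - 24304 = -24194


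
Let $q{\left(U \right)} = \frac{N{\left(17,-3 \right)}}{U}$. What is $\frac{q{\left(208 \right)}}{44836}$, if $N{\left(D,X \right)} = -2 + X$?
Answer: $- \frac{5}{9325888} \approx -5.3614 \cdot 10^{-7}$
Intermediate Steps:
$q{\left(U \right)} = - \frac{5}{U}$ ($q{\left(U \right)} = \frac{-2 - 3}{U} = - \frac{5}{U}$)
$\frac{q{\left(208 \right)}}{44836} = \frac{\left(-5\right) \frac{1}{208}}{44836} = \left(-5\right) \frac{1}{208} \cdot \frac{1}{44836} = \left(- \frac{5}{208}\right) \frac{1}{44836} = - \frac{5}{9325888}$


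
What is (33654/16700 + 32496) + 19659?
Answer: 435511077/8350 ≈ 52157.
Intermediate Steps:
(33654/16700 + 32496) + 19659 = (33654*(1/16700) + 32496) + 19659 = (16827/8350 + 32496) + 19659 = 271358427/8350 + 19659 = 435511077/8350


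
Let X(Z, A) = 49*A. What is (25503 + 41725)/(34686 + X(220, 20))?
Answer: 33614/17833 ≈ 1.8849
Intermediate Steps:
(25503 + 41725)/(34686 + X(220, 20)) = (25503 + 41725)/(34686 + 49*20) = 67228/(34686 + 980) = 67228/35666 = 67228*(1/35666) = 33614/17833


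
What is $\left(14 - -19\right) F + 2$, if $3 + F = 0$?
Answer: $-97$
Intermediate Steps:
$F = -3$ ($F = -3 + 0 = -3$)
$\left(14 - -19\right) F + 2 = \left(14 - -19\right) \left(-3\right) + 2 = \left(14 + 19\right) \left(-3\right) + 2 = 33 \left(-3\right) + 2 = -99 + 2 = -97$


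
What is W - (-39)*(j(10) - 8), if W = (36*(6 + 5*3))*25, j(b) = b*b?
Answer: 22488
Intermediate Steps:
j(b) = b²
W = 18900 (W = (36*(6 + 15))*25 = (36*21)*25 = 756*25 = 18900)
W - (-39)*(j(10) - 8) = 18900 - (-39)*(10² - 8) = 18900 - (-39)*(100 - 8) = 18900 - (-39)*92 = 18900 - 1*(-3588) = 18900 + 3588 = 22488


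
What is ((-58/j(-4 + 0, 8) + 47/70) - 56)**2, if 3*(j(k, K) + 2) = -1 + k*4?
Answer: 5913456201/2592100 ≈ 2281.3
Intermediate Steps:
j(k, K) = -7/3 + 4*k/3 (j(k, K) = -2 + (-1 + k*4)/3 = -2 + (-1 + 4*k)/3 = -2 + (-1/3 + 4*k/3) = -7/3 + 4*k/3)
((-58/j(-4 + 0, 8) + 47/70) - 56)**2 = ((-58/(-7/3 + 4*(-4 + 0)/3) + 47/70) - 56)**2 = ((-58/(-7/3 + (4/3)*(-4)) + 47*(1/70)) - 56)**2 = ((-58/(-7/3 - 16/3) + 47/70) - 56)**2 = ((-58/(-23/3) + 47/70) - 56)**2 = ((-58*(-3/23) + 47/70) - 56)**2 = ((174/23 + 47/70) - 56)**2 = (13261/1610 - 56)**2 = (-76899/1610)**2 = 5913456201/2592100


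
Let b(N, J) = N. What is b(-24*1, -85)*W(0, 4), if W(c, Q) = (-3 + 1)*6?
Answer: 288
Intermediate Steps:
W(c, Q) = -12 (W(c, Q) = -2*6 = -12)
b(-24*1, -85)*W(0, 4) = -24*1*(-12) = -24*(-12) = 288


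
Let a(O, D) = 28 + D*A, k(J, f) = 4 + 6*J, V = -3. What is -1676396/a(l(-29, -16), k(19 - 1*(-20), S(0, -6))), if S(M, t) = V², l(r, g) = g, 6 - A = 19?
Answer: 838198/1533 ≈ 546.77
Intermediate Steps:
A = -13 (A = 6 - 1*19 = 6 - 19 = -13)
S(M, t) = 9 (S(M, t) = (-3)² = 9)
a(O, D) = 28 - 13*D (a(O, D) = 28 + D*(-13) = 28 - 13*D)
-1676396/a(l(-29, -16), k(19 - 1*(-20), S(0, -6))) = -1676396/(28 - 13*(4 + 6*(19 - 1*(-20)))) = -1676396/(28 - 13*(4 + 6*(19 + 20))) = -1676396/(28 - 13*(4 + 6*39)) = -1676396/(28 - 13*(4 + 234)) = -1676396/(28 - 13*238) = -1676396/(28 - 3094) = -1676396/(-3066) = -1676396*(-1/3066) = 838198/1533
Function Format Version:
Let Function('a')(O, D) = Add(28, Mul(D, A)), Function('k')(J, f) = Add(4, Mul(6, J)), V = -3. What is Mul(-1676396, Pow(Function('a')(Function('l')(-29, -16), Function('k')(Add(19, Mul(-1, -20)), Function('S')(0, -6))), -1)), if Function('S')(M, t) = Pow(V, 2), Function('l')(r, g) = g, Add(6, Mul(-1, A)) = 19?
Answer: Rational(838198, 1533) ≈ 546.77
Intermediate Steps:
A = -13 (A = Add(6, Mul(-1, 19)) = Add(6, -19) = -13)
Function('S')(M, t) = 9 (Function('S')(M, t) = Pow(-3, 2) = 9)
Function('a')(O, D) = Add(28, Mul(-13, D)) (Function('a')(O, D) = Add(28, Mul(D, -13)) = Add(28, Mul(-13, D)))
Mul(-1676396, Pow(Function('a')(Function('l')(-29, -16), Function('k')(Add(19, Mul(-1, -20)), Function('S')(0, -6))), -1)) = Mul(-1676396, Pow(Add(28, Mul(-13, Add(4, Mul(6, Add(19, Mul(-1, -20)))))), -1)) = Mul(-1676396, Pow(Add(28, Mul(-13, Add(4, Mul(6, Add(19, 20))))), -1)) = Mul(-1676396, Pow(Add(28, Mul(-13, Add(4, Mul(6, 39)))), -1)) = Mul(-1676396, Pow(Add(28, Mul(-13, Add(4, 234))), -1)) = Mul(-1676396, Pow(Add(28, Mul(-13, 238)), -1)) = Mul(-1676396, Pow(Add(28, -3094), -1)) = Mul(-1676396, Pow(-3066, -1)) = Mul(-1676396, Rational(-1, 3066)) = Rational(838198, 1533)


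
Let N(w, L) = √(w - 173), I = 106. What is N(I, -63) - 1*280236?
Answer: -280236 + I*√67 ≈ -2.8024e+5 + 8.1853*I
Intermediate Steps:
N(w, L) = √(-173 + w)
N(I, -63) - 1*280236 = √(-173 + 106) - 1*280236 = √(-67) - 280236 = I*√67 - 280236 = -280236 + I*√67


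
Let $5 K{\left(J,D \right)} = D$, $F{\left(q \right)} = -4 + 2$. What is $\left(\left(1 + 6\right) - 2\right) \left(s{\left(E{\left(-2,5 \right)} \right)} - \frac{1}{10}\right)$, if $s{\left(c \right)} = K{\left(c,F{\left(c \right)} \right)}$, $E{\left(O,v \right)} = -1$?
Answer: $- \frac{5}{2} \approx -2.5$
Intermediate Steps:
$F{\left(q \right)} = -2$
$K{\left(J,D \right)} = \frac{D}{5}$
$s{\left(c \right)} = - \frac{2}{5}$ ($s{\left(c \right)} = \frac{1}{5} \left(-2\right) = - \frac{2}{5}$)
$\left(\left(1 + 6\right) - 2\right) \left(s{\left(E{\left(-2,5 \right)} \right)} - \frac{1}{10}\right) = \left(\left(1 + 6\right) - 2\right) \left(- \frac{2}{5} - \frac{1}{10}\right) = \left(7 - 2\right) \left(- \frac{2}{5} - \frac{1}{10}\right) = 5 \left(- \frac{2}{5} - \frac{1}{10}\right) = 5 \left(- \frac{1}{2}\right) = - \frac{5}{2}$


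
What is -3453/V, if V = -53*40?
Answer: 3453/2120 ≈ 1.6288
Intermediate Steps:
V = -2120
-3453/V = -3453/(-2120) = -3453*(-1/2120) = 3453/2120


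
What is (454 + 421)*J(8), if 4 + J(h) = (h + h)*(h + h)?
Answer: 220500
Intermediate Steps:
J(h) = -4 + 4*h² (J(h) = -4 + (h + h)*(h + h) = -4 + (2*h)*(2*h) = -4 + 4*h²)
(454 + 421)*J(8) = (454 + 421)*(-4 + 4*8²) = 875*(-4 + 4*64) = 875*(-4 + 256) = 875*252 = 220500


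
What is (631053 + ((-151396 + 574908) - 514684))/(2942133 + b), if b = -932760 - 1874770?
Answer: 539881/134603 ≈ 4.0109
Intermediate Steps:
b = -2807530
(631053 + ((-151396 + 574908) - 514684))/(2942133 + b) = (631053 + ((-151396 + 574908) - 514684))/(2942133 - 2807530) = (631053 + (423512 - 514684))/134603 = (631053 - 91172)*(1/134603) = 539881*(1/134603) = 539881/134603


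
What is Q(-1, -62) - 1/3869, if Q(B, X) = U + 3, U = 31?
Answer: 131545/3869 ≈ 34.000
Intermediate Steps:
Q(B, X) = 34 (Q(B, X) = 31 + 3 = 34)
Q(-1, -62) - 1/3869 = 34 - 1/3869 = 131545/3869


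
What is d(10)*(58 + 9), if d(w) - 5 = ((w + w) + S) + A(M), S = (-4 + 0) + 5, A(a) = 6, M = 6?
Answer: 2144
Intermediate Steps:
S = 1 (S = -4 + 5 = 1)
d(w) = 12 + 2*w (d(w) = 5 + (((w + w) + 1) + 6) = 5 + ((2*w + 1) + 6) = 5 + ((1 + 2*w) + 6) = 5 + (7 + 2*w) = 12 + 2*w)
d(10)*(58 + 9) = (12 + 2*10)*(58 + 9) = (12 + 20)*67 = 32*67 = 2144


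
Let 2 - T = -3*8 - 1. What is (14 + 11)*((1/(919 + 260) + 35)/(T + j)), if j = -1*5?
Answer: 515825/12969 ≈ 39.774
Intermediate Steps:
T = 27 (T = 2 - (-3*8 - 1) = 2 - (-24 - 1) = 2 - 1*(-25) = 2 + 25 = 27)
j = -5
(14 + 11)*((1/(919 + 260) + 35)/(T + j)) = (14 + 11)*((1/(919 + 260) + 35)/(27 - 5)) = 25*((1/1179 + 35)/22) = 25*((1/1179 + 35)*(1/22)) = 25*((41266/1179)*(1/22)) = 25*(20633/12969) = 515825/12969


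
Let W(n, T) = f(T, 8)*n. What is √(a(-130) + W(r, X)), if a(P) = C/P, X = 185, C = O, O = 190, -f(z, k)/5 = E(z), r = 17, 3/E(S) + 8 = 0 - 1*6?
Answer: √554918/182 ≈ 4.0930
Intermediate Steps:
E(S) = -3/14 (E(S) = 3/(-8 + (0 - 1*6)) = 3/(-8 + (0 - 6)) = 3/(-8 - 6) = 3/(-14) = 3*(-1/14) = -3/14)
f(z, k) = 15/14 (f(z, k) = -5*(-3/14) = 15/14)
C = 190
W(n, T) = 15*n/14
a(P) = 190/P
√(a(-130) + W(r, X)) = √(190/(-130) + (15/14)*17) = √(190*(-1/130) + 255/14) = √(-19/13 + 255/14) = √(3049/182) = √554918/182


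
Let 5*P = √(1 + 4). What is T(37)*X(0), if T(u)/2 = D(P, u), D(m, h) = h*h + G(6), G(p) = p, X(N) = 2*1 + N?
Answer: 5500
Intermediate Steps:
X(N) = 2 + N
P = √5/5 (P = √(1 + 4)/5 = √5/5 ≈ 0.44721)
D(m, h) = 6 + h² (D(m, h) = h*h + 6 = h² + 6 = 6 + h²)
T(u) = 12 + 2*u² (T(u) = 2*(6 + u²) = 12 + 2*u²)
T(37)*X(0) = (12 + 2*37²)*(2 + 0) = (12 + 2*1369)*2 = (12 + 2738)*2 = 2750*2 = 5500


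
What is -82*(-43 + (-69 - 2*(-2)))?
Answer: 8856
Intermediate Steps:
-82*(-43 + (-69 - 2*(-2))) = -82*(-43 + (-69 + 4)) = -82*(-43 - 65) = -82*(-108) = 8856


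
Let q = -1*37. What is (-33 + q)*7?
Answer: -490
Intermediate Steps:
q = -37
(-33 + q)*7 = (-33 - 37)*7 = -70*7 = -490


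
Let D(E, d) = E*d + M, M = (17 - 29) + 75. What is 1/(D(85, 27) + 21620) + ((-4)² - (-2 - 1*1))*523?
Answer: 238269387/23978 ≈ 9937.0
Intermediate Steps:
M = 63 (M = -12 + 75 = 63)
D(E, d) = 63 + E*d (D(E, d) = E*d + 63 = 63 + E*d)
1/(D(85, 27) + 21620) + ((-4)² - (-2 - 1*1))*523 = 1/((63 + 85*27) + 21620) + ((-4)² - (-2 - 1*1))*523 = 1/((63 + 2295) + 21620) + (16 - (-2 - 1))*523 = 1/(2358 + 21620) + (16 - 1*(-3))*523 = 1/23978 + (16 + 3)*523 = 1/23978 + 19*523 = 1/23978 + 9937 = 238269387/23978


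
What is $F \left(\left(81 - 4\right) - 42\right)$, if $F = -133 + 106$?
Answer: $-945$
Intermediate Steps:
$F = -27$
$F \left(\left(81 - 4\right) - 42\right) = - 27 \left(\left(81 - 4\right) - 42\right) = - 27 \left(77 - 42\right) = \left(-27\right) 35 = -945$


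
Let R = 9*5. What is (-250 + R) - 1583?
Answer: -1788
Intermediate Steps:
R = 45
(-250 + R) - 1583 = (-250 + 45) - 1583 = -205 - 1583 = -1788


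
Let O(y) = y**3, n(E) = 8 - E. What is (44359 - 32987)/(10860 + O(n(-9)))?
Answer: 11372/15773 ≈ 0.72098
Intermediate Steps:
(44359 - 32987)/(10860 + O(n(-9))) = (44359 - 32987)/(10860 + (8 - 1*(-9))**3) = 11372/(10860 + (8 + 9)**3) = 11372/(10860 + 17**3) = 11372/(10860 + 4913) = 11372/15773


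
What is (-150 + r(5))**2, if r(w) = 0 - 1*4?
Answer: 23716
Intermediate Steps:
r(w) = -4 (r(w) = 0 - 4 = -4)
(-150 + r(5))**2 = (-150 - 4)**2 = (-154)**2 = 23716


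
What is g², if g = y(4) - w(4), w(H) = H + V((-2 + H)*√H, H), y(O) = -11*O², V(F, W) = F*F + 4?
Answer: 40000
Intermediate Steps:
V(F, W) = 4 + F² (V(F, W) = F² + 4 = 4 + F²)
w(H) = 4 + H + H*(-2 + H)² (w(H) = H + (4 + ((-2 + H)*√H)²) = H + (4 + (√H*(-2 + H))²) = H + (4 + H*(-2 + H)²) = 4 + H + H*(-2 + H)²)
g = -200 (g = -11*4² - (4 + 4 + 4*(-2 + 4)²) = -11*16 - (4 + 4 + 4*2²) = -176 - (4 + 4 + 4*4) = -176 - (4 + 4 + 16) = -176 - 1*24 = -176 - 24 = -200)
g² = (-200)² = 40000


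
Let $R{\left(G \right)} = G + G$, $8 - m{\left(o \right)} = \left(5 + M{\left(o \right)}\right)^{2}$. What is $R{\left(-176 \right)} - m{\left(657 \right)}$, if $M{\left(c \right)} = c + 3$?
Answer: $441865$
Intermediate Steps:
$M{\left(c \right)} = 3 + c$
$m{\left(o \right)} = 8 - \left(8 + o\right)^{2}$ ($m{\left(o \right)} = 8 - \left(5 + \left(3 + o\right)\right)^{2} = 8 - \left(8 + o\right)^{2}$)
$R{\left(G \right)} = 2 G$
$R{\left(-176 \right)} - m{\left(657 \right)} = 2 \left(-176\right) - \left(8 - \left(8 + 657\right)^{2}\right) = -352 - \left(8 - 665^{2}\right) = -352 - \left(8 - 442225\right) = -352 - -442217 = -352 + 442217 = 441865$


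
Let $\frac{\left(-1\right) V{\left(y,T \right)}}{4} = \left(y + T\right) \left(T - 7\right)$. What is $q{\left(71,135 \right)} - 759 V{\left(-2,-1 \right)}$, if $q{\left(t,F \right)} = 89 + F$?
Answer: $73088$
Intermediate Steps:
$V{\left(y,T \right)} = - 4 \left(-7 + T\right) \left(T + y\right)$ ($V{\left(y,T \right)} = - 4 \left(y + T\right) \left(T - 7\right) = - 4 \left(T + y\right) \left(-7 + T\right) = - 4 \left(-7 + T\right) \left(T + y\right)$)
$q{\left(71,135 \right)} - 759 V{\left(-2,-1 \right)} = \left(89 + 135\right) - 759 \left(- 4 \left(-1\right)^{2} + 28 \left(-1\right) + 28 \left(-2\right) - \left(-4\right) \left(-2\right)\right) = 224 - 759 \left(\left(-4\right) 1 - 28 - 56 - 8\right) = 224 - 759 \left(-4 - 28 - 56 - 8\right) = 224 - 759 \left(-96\right) = 224 - -72864 = 224 + 72864 = 73088$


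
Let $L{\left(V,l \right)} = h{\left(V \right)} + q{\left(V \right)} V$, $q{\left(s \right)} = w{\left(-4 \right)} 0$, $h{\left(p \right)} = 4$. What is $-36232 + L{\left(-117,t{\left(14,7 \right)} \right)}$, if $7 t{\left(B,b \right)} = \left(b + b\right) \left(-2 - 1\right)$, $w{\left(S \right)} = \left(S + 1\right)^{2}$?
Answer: $-36228$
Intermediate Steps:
$w{\left(S \right)} = \left(1 + S\right)^{2}$
$q{\left(s \right)} = 0$ ($q{\left(s \right)} = \left(1 - 4\right)^{2} \cdot 0 = \left(-3\right)^{2} \cdot 0 = 9 \cdot 0 = 0$)
$t{\left(B,b \right)} = - \frac{6 b}{7}$ ($t{\left(B,b \right)} = \frac{\left(b + b\right) \left(-2 - 1\right)}{7} = \frac{2 b \left(-3\right)}{7} = \frac{\left(-6\right) b}{7} = - \frac{6 b}{7}$)
$L{\left(V,l \right)} = 4$ ($L{\left(V,l \right)} = 4 + 0 V = 4 + 0 = 4$)
$-36232 + L{\left(-117,t{\left(14,7 \right)} \right)} = -36232 + 4 = -36228$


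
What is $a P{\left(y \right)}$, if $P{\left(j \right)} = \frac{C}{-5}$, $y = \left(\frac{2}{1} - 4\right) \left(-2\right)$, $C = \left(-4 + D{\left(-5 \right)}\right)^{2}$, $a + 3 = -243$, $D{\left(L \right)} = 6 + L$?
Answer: $\frac{2214}{5} \approx 442.8$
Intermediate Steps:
$a = -246$ ($a = -3 - 243 = -246$)
$C = 9$ ($C = \left(-4 + \left(6 - 5\right)\right)^{2} = \left(-4 + 1\right)^{2} = \left(-3\right)^{2} = 9$)
$y = 4$ ($y = \left(2 \cdot 1 - 4\right) \left(-2\right) = \left(2 - 4\right) \left(-2\right) = \left(-2\right) \left(-2\right) = 4$)
$P{\left(j \right)} = - \frac{9}{5}$ ($P{\left(j \right)} = \frac{9}{-5} = 9 \left(- \frac{1}{5}\right) = - \frac{9}{5}$)
$a P{\left(y \right)} = \left(-246\right) \left(- \frac{9}{5}\right) = \frac{2214}{5}$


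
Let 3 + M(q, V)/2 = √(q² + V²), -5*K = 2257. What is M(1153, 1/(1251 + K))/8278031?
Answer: -6/8278031 + √21249278773661/16547783969 ≈ 0.00027784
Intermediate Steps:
K = -2257/5 (K = -⅕*2257 = -2257/5 ≈ -451.40)
M(q, V) = -6 + 2*√(V² + q²) (M(q, V) = -6 + 2*√(q² + V²) = -6 + 2*√(V² + q²))
M(1153, 1/(1251 + K))/8278031 = (-6 + 2*√((1/(1251 - 2257/5))² + 1153²))/8278031 = (-6 + 2*√((1/(3998/5))² + 1329409))*(1/8278031) = (-6 + 2*√((5/3998)² + 1329409))*(1/8278031) = (-6 + 2*√(25/15984004 + 1329409))*(1/8278031) = (-6 + 2*√(21249278773661/15984004))*(1/8278031) = (-6 + 2*(√21249278773661/3998))*(1/8278031) = (-6 + √21249278773661/1999)*(1/8278031) = -6/8278031 + √21249278773661/16547783969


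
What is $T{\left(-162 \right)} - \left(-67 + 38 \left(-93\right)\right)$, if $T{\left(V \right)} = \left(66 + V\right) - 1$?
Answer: $3504$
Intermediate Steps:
$T{\left(V \right)} = 65 + V$
$T{\left(-162 \right)} - \left(-67 + 38 \left(-93\right)\right) = \left(65 - 162\right) - \left(-67 + 38 \left(-93\right)\right) = -97 - \left(-67 - 3534\right) = -97 - -3601 = -97 + 3601 = 3504$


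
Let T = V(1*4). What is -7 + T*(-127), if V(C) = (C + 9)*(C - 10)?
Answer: 9899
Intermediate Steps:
V(C) = (-10 + C)*(9 + C) (V(C) = (9 + C)*(-10 + C) = (-10 + C)*(9 + C))
T = -78 (T = -90 + (1*4)² - 4 = -90 + 4² - 1*4 = -90 + 16 - 4 = -78)
-7 + T*(-127) = -7 - 78*(-127) = -7 + 9906 = 9899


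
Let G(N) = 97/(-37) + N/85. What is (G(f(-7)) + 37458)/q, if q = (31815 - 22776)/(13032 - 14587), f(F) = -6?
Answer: -36634849273/5685531 ≈ -6443.5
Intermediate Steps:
G(N) = -97/37 + N/85 (G(N) = 97*(-1/37) + N*(1/85) = -97/37 + N/85)
q = -9039/1555 (q = 9039/(-1555) = 9039*(-1/1555) = -9039/1555 ≈ -5.8129)
(G(f(-7)) + 37458)/q = ((-97/37 + (1/85)*(-6)) + 37458)/(-9039/1555) = ((-97/37 - 6/85) + 37458)*(-1555/9039) = (-8467/3145 + 37458)*(-1555/9039) = (117796943/3145)*(-1555/9039) = -36634849273/5685531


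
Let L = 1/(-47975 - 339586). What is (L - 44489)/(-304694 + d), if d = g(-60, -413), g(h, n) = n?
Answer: 17242201330/118247574027 ≈ 0.14581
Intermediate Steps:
d = -413
L = -1/387561 (L = 1/(-387561) = -1/387561 ≈ -2.5802e-6)
(L - 44489)/(-304694 + d) = (-1/387561 - 44489)/(-304694 - 413) = -17242201330/387561/(-305107) = -17242201330/387561*(-1/305107) = 17242201330/118247574027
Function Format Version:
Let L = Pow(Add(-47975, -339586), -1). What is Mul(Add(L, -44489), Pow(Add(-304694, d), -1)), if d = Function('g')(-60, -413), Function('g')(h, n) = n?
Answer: Rational(17242201330, 118247574027) ≈ 0.14581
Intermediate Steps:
d = -413
L = Rational(-1, 387561) (L = Pow(-387561, -1) = Rational(-1, 387561) ≈ -2.5802e-6)
Mul(Add(L, -44489), Pow(Add(-304694, d), -1)) = Mul(Add(Rational(-1, 387561), -44489), Pow(Add(-304694, -413), -1)) = Mul(Rational(-17242201330, 387561), Pow(-305107, -1)) = Mul(Rational(-17242201330, 387561), Rational(-1, 305107)) = Rational(17242201330, 118247574027)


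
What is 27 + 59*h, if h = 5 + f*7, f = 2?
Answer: 1148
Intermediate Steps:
h = 19 (h = 5 + 2*7 = 5 + 14 = 19)
27 + 59*h = 27 + 59*19 = 27 + 1121 = 1148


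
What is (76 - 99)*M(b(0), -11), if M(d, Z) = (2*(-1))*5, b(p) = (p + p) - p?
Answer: 230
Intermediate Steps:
b(p) = p (b(p) = 2*p - p = p)
M(d, Z) = -10 (M(d, Z) = -2*5 = -10)
(76 - 99)*M(b(0), -11) = (76 - 99)*(-10) = -23*(-10) = 230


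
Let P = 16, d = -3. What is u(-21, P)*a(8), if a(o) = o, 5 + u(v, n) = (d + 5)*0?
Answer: -40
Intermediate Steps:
u(v, n) = -5 (u(v, n) = -5 + (-3 + 5)*0 = -5 + 2*0 = -5 + 0 = -5)
u(-21, P)*a(8) = -5*8 = -40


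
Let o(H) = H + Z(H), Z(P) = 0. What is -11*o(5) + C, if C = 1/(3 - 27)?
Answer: -1321/24 ≈ -55.042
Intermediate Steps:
o(H) = H (o(H) = H + 0 = H)
C = -1/24 (C = 1/(-24) = -1/24 ≈ -0.041667)
-11*o(5) + C = -11*5 - 1/24 = -55 - 1/24 = -1321/24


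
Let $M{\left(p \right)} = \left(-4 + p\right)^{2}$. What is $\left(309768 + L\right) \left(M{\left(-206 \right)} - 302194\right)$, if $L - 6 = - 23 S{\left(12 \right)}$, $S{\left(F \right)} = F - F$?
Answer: $-79950810756$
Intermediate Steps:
$S{\left(F \right)} = 0$
$L = 6$ ($L = 6 - 0 = 6 + 0 = 6$)
$\left(309768 + L\right) \left(M{\left(-206 \right)} - 302194\right) = \left(309768 + 6\right) \left(\left(-4 - 206\right)^{2} - 302194\right) = 309774 \left(\left(-210\right)^{2} - 302194\right) = 309774 \left(44100 - 302194\right) = 309774 \left(-258094\right) = -79950810756$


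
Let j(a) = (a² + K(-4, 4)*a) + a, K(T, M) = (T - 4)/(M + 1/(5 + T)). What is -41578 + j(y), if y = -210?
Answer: 2648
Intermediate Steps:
K(T, M) = (-4 + T)/(M + 1/(5 + T))
j(a) = a² - 3*a/5 (j(a) = (a² + ((-20 - 4 + (-4)²)/(1 + 5*4 + 4*(-4)))*a) + a = (a² + ((-20 - 4 + 16)/(1 + 20 - 16))*a) + a = (a² + (-8/5)*a) + a = (a² + ((⅕)*(-8))*a) + a = (a² - 8*a/5) + a = a² - 3*a/5)
-41578 + j(y) = -41578 + (⅕)*(-210)*(-3 + 5*(-210)) = -41578 + (⅕)*(-210)*(-3 - 1050) = -41578 + (⅕)*(-210)*(-1053) = -41578 + 44226 = 2648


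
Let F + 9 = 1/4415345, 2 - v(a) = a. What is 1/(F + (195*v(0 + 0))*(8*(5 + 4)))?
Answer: 4415345/123943149496 ≈ 3.5624e-5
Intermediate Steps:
v(a) = 2 - a
F = -39738104/4415345 (F = -9 + 1/4415345 = -39738104/4415345 ≈ -9.0000)
1/(F + (195*v(0 + 0))*(8*(5 + 4))) = 1/(-39738104/4415345 + (195*(2 - (0 + 0)))*(8*(5 + 4))) = 1/(-39738104/4415345 + (195*(2 - 1*0))*(8*9)) = 1/(-39738104/4415345 + (195*(2 + 0))*72) = 1/(-39738104/4415345 + (195*2)*72) = 1/(-39738104/4415345 + 390*72) = 1/(-39738104/4415345 + 28080) = 1/(123943149496/4415345) = 4415345/123943149496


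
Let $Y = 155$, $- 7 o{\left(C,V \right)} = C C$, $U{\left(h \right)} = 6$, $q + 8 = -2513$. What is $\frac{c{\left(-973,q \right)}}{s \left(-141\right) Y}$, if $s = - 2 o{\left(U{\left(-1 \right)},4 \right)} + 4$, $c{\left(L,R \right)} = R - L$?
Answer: $\frac{903}{182125} \approx 0.0049581$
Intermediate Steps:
$q = -2521$ ($q = -8 - 2513 = -2521$)
$o{\left(C,V \right)} = - \frac{C^{2}}{7}$ ($o{\left(C,V \right)} = - \frac{C C}{7} = - \frac{C^{2}}{7}$)
$s = \frac{100}{7}$ ($s = - 2 \left(- \frac{6^{2}}{7}\right) + 4 = - 2 \left(\left(- \frac{1}{7}\right) 36\right) + 4 = \left(-2\right) \left(- \frac{36}{7}\right) + 4 = \frac{72}{7} + 4 = \frac{100}{7} \approx 14.286$)
$\frac{c{\left(-973,q \right)}}{s \left(-141\right) Y} = \frac{-2521 - -973}{\frac{100}{7} \left(-141\right) 155} = \frac{-2521 + 973}{\left(- \frac{14100}{7}\right) 155} = - \frac{1548}{- \frac{2185500}{7}} = \left(-1548\right) \left(- \frac{7}{2185500}\right) = \frac{903}{182125}$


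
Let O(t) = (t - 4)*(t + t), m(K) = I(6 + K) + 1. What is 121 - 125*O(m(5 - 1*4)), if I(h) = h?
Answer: -7879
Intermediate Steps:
m(K) = 7 + K (m(K) = (6 + K) + 1 = 7 + K)
O(t) = 2*t*(-4 + t) (O(t) = (-4 + t)*(2*t) = 2*t*(-4 + t))
121 - 125*O(m(5 - 1*4)) = 121 - 250*(7 + (5 - 1*4))*(-4 + (7 + (5 - 1*4))) = 121 - 250*(7 + (5 - 4))*(-4 + (7 + (5 - 4))) = 121 - 250*(7 + 1)*(-4 + (7 + 1)) = 121 - 250*8*(-4 + 8) = 121 - 250*8*4 = 121 - 125*64 = 121 - 8000 = -7879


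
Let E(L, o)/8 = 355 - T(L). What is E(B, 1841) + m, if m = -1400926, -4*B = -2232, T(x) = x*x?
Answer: -3888998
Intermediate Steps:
T(x) = x²
B = 558 (B = -¼*(-2232) = 558)
E(L, o) = 2840 - 8*L² (E(L, o) = 8*(355 - L²) = 2840 - 8*L²)
E(B, 1841) + m = (2840 - 8*558²) - 1400926 = (2840 - 8*311364) - 1400926 = (2840 - 2490912) - 1400926 = -2488072 - 1400926 = -3888998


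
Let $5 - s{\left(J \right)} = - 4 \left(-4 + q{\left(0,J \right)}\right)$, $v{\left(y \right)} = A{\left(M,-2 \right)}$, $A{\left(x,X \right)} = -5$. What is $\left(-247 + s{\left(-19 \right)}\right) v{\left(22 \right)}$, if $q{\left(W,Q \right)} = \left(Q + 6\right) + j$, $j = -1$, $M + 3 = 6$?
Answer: $1570$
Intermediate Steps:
$M = 3$ ($M = -3 + 6 = 3$)
$v{\left(y \right)} = -5$
$q{\left(W,Q \right)} = 5 + Q$ ($q{\left(W,Q \right)} = \left(Q + 6\right) - 1 = \left(6 + Q\right) - 1 = 5 + Q$)
$s{\left(J \right)} = 9 + 4 J$ ($s{\left(J \right)} = 5 - - 4 \left(-4 + \left(5 + J\right)\right) = 5 - - 4 \left(1 + J\right) = 5 - \left(-4 - 4 J\right) = 5 + \left(4 + 4 J\right) = 9 + 4 J$)
$\left(-247 + s{\left(-19 \right)}\right) v{\left(22 \right)} = \left(-247 + \left(9 + 4 \left(-19\right)\right)\right) \left(-5\right) = \left(-247 + \left(9 - 76\right)\right) \left(-5\right) = \left(-247 - 67\right) \left(-5\right) = \left(-314\right) \left(-5\right) = 1570$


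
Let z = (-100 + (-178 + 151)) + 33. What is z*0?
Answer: 0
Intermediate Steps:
z = -94 (z = (-100 - 27) + 33 = -127 + 33 = -94)
z*0 = -94*0 = 0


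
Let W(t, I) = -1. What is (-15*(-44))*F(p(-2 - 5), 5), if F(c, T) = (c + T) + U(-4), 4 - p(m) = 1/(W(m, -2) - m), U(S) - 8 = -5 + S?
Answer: 5170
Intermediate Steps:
U(S) = 3 + S (U(S) = 8 + (-5 + S) = 3 + S)
p(m) = 4 - 1/(-1 - m)
F(c, T) = -1 + T + c (F(c, T) = (c + T) + (3 - 4) = (T + c) - 1 = -1 + T + c)
(-15*(-44))*F(p(-2 - 5), 5) = (-15*(-44))*(-1 + 5 + (5 + 4*(-2 - 5))/(1 + (-2 - 5))) = 660*(-1 + 5 + (5 + 4*(-7))/(1 - 7)) = 660*(-1 + 5 + (5 - 28)/(-6)) = 660*(-1 + 5 - ⅙*(-23)) = 660*(-1 + 5 + 23/6) = 660*(47/6) = 5170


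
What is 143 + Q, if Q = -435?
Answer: -292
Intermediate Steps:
143 + Q = 143 - 435 = -292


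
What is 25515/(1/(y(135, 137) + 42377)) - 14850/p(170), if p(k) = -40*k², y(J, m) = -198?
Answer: 24881678917497/23120 ≈ 1.0762e+9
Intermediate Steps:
25515/(1/(y(135, 137) + 42377)) - 14850/p(170) = 25515/(1/(-198 + 42377)) - 14850/((-40*170²)) = 25515/(1/42179) - 14850/((-40*28900)) = 25515/(1/42179) - 14850/(-1156000) = 25515*42179 - 14850*(-1/1156000) = 1076197185 + 297/23120 = 24881678917497/23120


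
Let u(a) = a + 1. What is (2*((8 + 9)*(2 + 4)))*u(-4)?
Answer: -612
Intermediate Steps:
u(a) = 1 + a
(2*((8 + 9)*(2 + 4)))*u(-4) = (2*((8 + 9)*(2 + 4)))*(1 - 4) = (2*(17*6))*(-3) = (2*102)*(-3) = 204*(-3) = -612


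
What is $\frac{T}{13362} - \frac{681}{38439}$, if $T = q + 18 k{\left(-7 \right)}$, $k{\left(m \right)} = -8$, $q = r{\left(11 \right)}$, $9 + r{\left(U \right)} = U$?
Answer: $- \frac{269590}{9511517} \approx -0.028344$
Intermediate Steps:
$r{\left(U \right)} = -9 + U$
$q = 2$ ($q = -9 + 11 = 2$)
$T = -142$ ($T = 2 + 18 \left(-8\right) = 2 - 144 = -142$)
$\frac{T}{13362} - \frac{681}{38439} = - \frac{142}{13362} - \frac{681}{38439} = \left(-142\right) \frac{1}{13362} - \frac{227}{12813} = - \frac{71}{6681} - \frac{227}{12813} = - \frac{269590}{9511517}$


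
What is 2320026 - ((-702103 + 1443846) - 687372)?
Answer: 2265655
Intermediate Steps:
2320026 - ((-702103 + 1443846) - 687372) = 2320026 - (741743 - 687372) = 2320026 - 1*54371 = 2320026 - 54371 = 2265655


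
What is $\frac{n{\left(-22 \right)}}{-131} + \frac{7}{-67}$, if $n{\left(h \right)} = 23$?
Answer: $- \frac{2458}{8777} \approx -0.28005$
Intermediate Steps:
$\frac{n{\left(-22 \right)}}{-131} + \frac{7}{-67} = \frac{23}{-131} + \frac{7}{-67} = 23 \left(- \frac{1}{131}\right) + 7 \left(- \frac{1}{67}\right) = - \frac{23}{131} - \frac{7}{67} = - \frac{2458}{8777}$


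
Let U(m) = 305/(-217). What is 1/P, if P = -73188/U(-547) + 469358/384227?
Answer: 117189235/6102357985882 ≈ 1.9204e-5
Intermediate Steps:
U(m) = -305/217 (U(m) = 305*(-1/217) = -305/217)
P = 6102357985882/117189235 (P = -73188/(-305/217) + 469358/384227 = -73188*(-217/305) + 469358*(1/384227) = 15881796/305 + 469358/384227 = 6102357985882/117189235 ≈ 52073.)
1/P = 1/(6102357985882/117189235) = 117189235/6102357985882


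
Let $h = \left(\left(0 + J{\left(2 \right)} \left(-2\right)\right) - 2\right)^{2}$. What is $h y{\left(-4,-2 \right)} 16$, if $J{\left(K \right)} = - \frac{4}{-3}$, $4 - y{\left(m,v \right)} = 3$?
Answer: $\frac{3136}{9} \approx 348.44$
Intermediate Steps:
$y{\left(m,v \right)} = 1$ ($y{\left(m,v \right)} = 4 - 3 = 1$)
$J{\left(K \right)} = \frac{4}{3}$ ($J{\left(K \right)} = \left(-4\right) \left(- \frac{1}{3}\right) = \frac{4}{3}$)
$h = \frac{196}{9}$ ($h = \left(\left(0 + \frac{4}{3} \left(-2\right)\right) - 2\right)^{2} = \left(\left(0 - \frac{8}{3}\right) - 2\right)^{2} = \left(- \frac{8}{3} - 2\right)^{2} = \left(- \frac{14}{3}\right)^{2} = \frac{196}{9} \approx 21.778$)
$h y{\left(-4,-2 \right)} 16 = \frac{196}{9} \cdot 1 \cdot 16 = \frac{196}{9} \cdot 16 = \frac{3136}{9}$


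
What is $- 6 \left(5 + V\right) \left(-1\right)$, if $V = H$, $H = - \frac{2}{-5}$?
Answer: $\frac{162}{5} \approx 32.4$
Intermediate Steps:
$H = \frac{2}{5}$ ($H = \left(-2\right) \left(- \frac{1}{5}\right) = \frac{2}{5} \approx 0.4$)
$V = \frac{2}{5} \approx 0.4$
$- 6 \left(5 + V\right) \left(-1\right) = - 6 \left(5 + \frac{2}{5}\right) \left(-1\right) = - 6 \cdot \frac{27}{5} \left(-1\right) = \left(-6\right) \left(- \frac{27}{5}\right) = \frac{162}{5}$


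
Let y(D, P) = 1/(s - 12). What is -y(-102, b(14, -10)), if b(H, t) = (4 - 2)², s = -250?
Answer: 1/262 ≈ 0.0038168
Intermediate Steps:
b(H, t) = 4 (b(H, t) = 2² = 4)
y(D, P) = -1/262 (y(D, P) = 1/(-250 - 12) = 1/(-262) = -1/262)
-y(-102, b(14, -10)) = -1*(-1/262) = 1/262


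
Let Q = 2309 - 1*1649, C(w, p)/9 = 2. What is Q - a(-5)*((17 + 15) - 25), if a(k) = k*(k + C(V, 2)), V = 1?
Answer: 1115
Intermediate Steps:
C(w, p) = 18 (C(w, p) = 9*2 = 18)
Q = 660 (Q = 2309 - 1649 = 660)
a(k) = k*(18 + k) (a(k) = k*(k + 18) = k*(18 + k))
Q - a(-5)*((17 + 15) - 25) = 660 - (-5*(18 - 5))*((17 + 15) - 25) = 660 - (-5*13)*(32 - 25) = 660 - (-65)*7 = 660 - 1*(-455) = 660 + 455 = 1115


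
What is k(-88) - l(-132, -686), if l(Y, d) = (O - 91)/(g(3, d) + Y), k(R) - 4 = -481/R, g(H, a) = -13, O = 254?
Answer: 135129/12760 ≈ 10.590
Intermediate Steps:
k(R) = 4 - 481/R
l(Y, d) = 163/(-13 + Y) (l(Y, d) = (254 - 91)/(-13 + Y) = 163/(-13 + Y))
k(-88) - l(-132, -686) = (4 - 481/(-88)) - 163/(-13 - 132) = (4 - 481*(-1/88)) - 163/(-145) = (4 + 481/88) - 163*(-1)/145 = 833/88 - 1*(-163/145) = 833/88 + 163/145 = 135129/12760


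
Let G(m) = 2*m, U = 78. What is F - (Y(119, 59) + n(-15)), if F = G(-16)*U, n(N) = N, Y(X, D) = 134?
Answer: -2615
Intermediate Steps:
F = -2496 (F = (2*(-16))*78 = -32*78 = -2496)
F - (Y(119, 59) + n(-15)) = -2496 - (134 - 15) = -2496 - 1*119 = -2496 - 119 = -2615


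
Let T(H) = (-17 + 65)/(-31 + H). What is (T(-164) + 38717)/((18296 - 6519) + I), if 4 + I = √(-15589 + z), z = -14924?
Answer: 29627802297/9011212730 - 2516589*I*√30513/9011212730 ≈ 3.2879 - 0.048783*I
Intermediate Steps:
T(H) = 48/(-31 + H)
I = -4 + I*√30513 (I = -4 + √(-15589 - 14924) = -4 + √(-30513) = -4 + I*√30513 ≈ -4.0 + 174.68*I)
(T(-164) + 38717)/((18296 - 6519) + I) = (48/(-31 - 164) + 38717)/((18296 - 6519) + (-4 + I*√30513)) = (48/(-195) + 38717)/(11777 + (-4 + I*√30513)) = (48*(-1/195) + 38717)/(11773 + I*√30513) = (-16/65 + 38717)/(11773 + I*√30513) = 2516589/(65*(11773 + I*√30513))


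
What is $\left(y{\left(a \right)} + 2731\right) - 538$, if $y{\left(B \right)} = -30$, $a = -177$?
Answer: $2163$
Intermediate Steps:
$\left(y{\left(a \right)} + 2731\right) - 538 = \left(-30 + 2731\right) - 538 = 2701 - 538 = 2163$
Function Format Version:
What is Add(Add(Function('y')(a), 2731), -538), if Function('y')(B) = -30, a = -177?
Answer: 2163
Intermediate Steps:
Add(Add(Function('y')(a), 2731), -538) = Add(Add(-30, 2731), -538) = Add(2701, -538) = 2163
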